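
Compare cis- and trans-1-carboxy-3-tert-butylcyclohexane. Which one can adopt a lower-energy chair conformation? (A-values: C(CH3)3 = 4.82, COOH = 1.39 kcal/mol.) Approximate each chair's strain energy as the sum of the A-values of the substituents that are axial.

cis

At 1,3 positions (parity same): cis → (e,e or a,a); trans → (a,e or e,a).
Best chair for cis: E = 0.00 kcal/mol; best chair for trans: E = 1.39 kcal/mol.
The cis isomer is lower by 1.39 kcal/mol.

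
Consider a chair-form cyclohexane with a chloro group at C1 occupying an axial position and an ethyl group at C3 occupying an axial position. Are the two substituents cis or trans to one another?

C1 and C3 have the same parity, so their axial bonds point in the same direction.
With same-parity carbons, two substituents on the same face are both axial or both equatorial; opposite faces give one of each.
Here the groups are axial/axial → same face → cis.

cis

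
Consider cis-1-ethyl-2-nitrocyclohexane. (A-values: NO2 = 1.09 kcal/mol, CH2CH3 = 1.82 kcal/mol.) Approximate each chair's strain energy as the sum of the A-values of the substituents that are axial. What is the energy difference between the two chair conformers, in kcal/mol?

C1 and C2 have opposite parity, so for the cis isomer the two substituents are one axial and one equatorial in each chair.
Chair I (nitro axial, ethyl equatorial): E = 1.09 kcal/mol.
Chair II (nitro equatorial, ethyl axial): E = 1.82 kcal/mol.
ΔE = 1.82 − 1.09 = 0.73 kcal/mol; chair I is more stable.

0.73 kcal/mol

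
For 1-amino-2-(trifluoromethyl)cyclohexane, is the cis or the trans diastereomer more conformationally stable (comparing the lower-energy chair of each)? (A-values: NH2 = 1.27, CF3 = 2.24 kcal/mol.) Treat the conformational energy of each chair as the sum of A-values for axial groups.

trans

At 1,2 positions (parity opposite): cis → (a,e or e,a); trans → (e,e or a,a).
Best chair for cis: E = 1.27 kcal/mol; best chair for trans: E = 0.00 kcal/mol.
The trans isomer is lower by 1.27 kcal/mol.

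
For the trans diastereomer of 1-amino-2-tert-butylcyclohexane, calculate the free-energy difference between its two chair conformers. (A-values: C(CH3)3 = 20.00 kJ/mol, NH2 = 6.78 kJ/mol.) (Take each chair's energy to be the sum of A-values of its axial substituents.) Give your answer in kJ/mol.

C1 and C2 have opposite parity, so for the trans isomer the two substituents are e,e in one chair and a,a in the other.
Chair I (tert-butyl axial, amino axial): E = 26.78 kJ/mol.
Chair II (tert-butyl equatorial, amino equatorial): E = 0.00 kJ/mol.
ΔE = 26.78 − 0.00 = 26.78 kJ/mol; chair II is more stable.

26.78 kJ/mol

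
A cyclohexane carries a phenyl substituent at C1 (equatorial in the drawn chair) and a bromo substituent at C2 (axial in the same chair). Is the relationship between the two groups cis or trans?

C1 and C2 have opposite parity, so their axial bonds point in opposite directions.
With opposite-parity carbons, two substituents on the same face are one axial and one equatorial; opposite faces give both axial or both equatorial.
Here the groups are equatorial/axial → same face → cis.

cis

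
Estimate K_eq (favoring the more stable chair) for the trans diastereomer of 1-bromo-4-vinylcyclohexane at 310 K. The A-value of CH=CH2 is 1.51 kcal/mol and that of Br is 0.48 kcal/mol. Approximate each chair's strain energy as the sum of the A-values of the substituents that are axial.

K ≈ 25.3

C1 and C4 have opposite parity, so for the trans isomer the two substituents are e,e in one chair and a,a in the other.
Chair I (vinyl axial, bromo axial): E = 1.99 kcal/mol; chair II (vinyl equatorial, bromo equatorial): E = 0.00 kcal/mol.
ΔG = 1.99 kcal/mol between the two chairs.
K = exp(ΔG/RT) with R = 1.987×10⁻³ kcal mol⁻¹ K⁻¹ and T = 310 K gives K ≈ 25.3.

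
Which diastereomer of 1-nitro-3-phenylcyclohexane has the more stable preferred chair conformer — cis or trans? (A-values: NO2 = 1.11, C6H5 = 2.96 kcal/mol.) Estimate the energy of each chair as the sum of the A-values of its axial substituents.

cis

At 1,3 positions (parity same): cis → (e,e or a,a); trans → (a,e or e,a).
Best chair for cis: E = 0.00 kcal/mol; best chair for trans: E = 1.11 kcal/mol.
The cis isomer is lower by 1.11 kcal/mol.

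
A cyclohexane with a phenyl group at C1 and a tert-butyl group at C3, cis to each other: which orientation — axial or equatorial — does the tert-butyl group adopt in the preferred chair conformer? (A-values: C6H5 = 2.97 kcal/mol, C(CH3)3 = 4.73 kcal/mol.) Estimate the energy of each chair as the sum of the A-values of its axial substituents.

equatorial

C1 and C3 have the same parity, so for the cis isomer the two substituents are e,e in one chair and a,a in the other.
Chair I (phenyl axial, tert-butyl axial): E = 7.70 kcal/mol.
Chair II (phenyl equatorial, tert-butyl equatorial): E = 0.00 kcal/mol.
Chair II is the more stable (lower-energy) conformer, and in that chair the tert-butyl group is equatorial.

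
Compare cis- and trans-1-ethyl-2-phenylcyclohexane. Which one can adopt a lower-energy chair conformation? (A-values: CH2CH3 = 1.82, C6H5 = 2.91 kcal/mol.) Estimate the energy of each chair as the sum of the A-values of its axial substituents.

At 1,2 positions (parity opposite): cis → (a,e or e,a); trans → (e,e or a,a).
Best chair for cis: E = 1.82 kcal/mol; best chair for trans: E = 0.00 kcal/mol.
The trans isomer is lower by 1.82 kcal/mol.

trans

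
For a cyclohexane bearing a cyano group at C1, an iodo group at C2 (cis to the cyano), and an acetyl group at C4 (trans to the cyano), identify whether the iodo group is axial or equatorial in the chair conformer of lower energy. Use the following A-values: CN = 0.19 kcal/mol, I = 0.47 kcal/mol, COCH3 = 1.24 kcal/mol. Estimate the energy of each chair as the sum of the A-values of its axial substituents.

Chair I (cyano axial, iodo equatorial, acetyl axial): E = 1.43 kcal/mol.
Chair II (cyano equatorial, iodo axial, acetyl equatorial): E = 0.47 kcal/mol.
Chair II is the more stable (lower-energy) conformer, and in that chair the iodo group is axial.

axial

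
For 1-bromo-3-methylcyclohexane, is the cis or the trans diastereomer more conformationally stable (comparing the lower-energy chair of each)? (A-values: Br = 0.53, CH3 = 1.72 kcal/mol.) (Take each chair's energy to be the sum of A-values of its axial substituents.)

cis

At 1,3 positions (parity same): cis → (e,e or a,a); trans → (a,e or e,a).
Best chair for cis: E = 0.00 kcal/mol; best chair for trans: E = 0.53 kcal/mol.
The cis isomer is lower by 0.53 kcal/mol.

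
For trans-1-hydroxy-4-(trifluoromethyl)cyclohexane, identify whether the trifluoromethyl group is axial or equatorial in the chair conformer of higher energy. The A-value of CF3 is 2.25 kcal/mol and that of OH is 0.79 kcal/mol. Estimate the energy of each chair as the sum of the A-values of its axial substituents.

C1 and C4 have opposite parity, so for the trans isomer the two substituents are e,e in one chair and a,a in the other.
Chair I (trifluoromethyl axial, hydroxyl axial): E = 3.04 kcal/mol.
Chair II (trifluoromethyl equatorial, hydroxyl equatorial): E = 0.00 kcal/mol.
Chair I is the less stable (higher-energy) conformer, and in that chair the trifluoromethyl group is axial.

axial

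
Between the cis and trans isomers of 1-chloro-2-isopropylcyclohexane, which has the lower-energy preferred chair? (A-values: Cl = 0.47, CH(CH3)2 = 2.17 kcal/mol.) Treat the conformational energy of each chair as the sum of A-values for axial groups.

trans

At 1,2 positions (parity opposite): cis → (a,e or e,a); trans → (e,e or a,a).
Best chair for cis: E = 0.47 kcal/mol; best chair for trans: E = 0.00 kcal/mol.
The trans isomer is lower by 0.47 kcal/mol.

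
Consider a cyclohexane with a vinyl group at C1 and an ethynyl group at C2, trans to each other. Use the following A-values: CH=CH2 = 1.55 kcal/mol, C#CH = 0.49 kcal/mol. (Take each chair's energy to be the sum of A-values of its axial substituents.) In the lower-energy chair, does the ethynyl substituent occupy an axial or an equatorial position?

C1 and C2 have opposite parity, so for the trans isomer the two substituents are e,e in one chair and a,a in the other.
Chair I (vinyl axial, ethynyl axial): E = 2.04 kcal/mol.
Chair II (vinyl equatorial, ethynyl equatorial): E = 0.00 kcal/mol.
Chair II is the more stable (lower-energy) conformer, and in that chair the ethynyl group is equatorial.

equatorial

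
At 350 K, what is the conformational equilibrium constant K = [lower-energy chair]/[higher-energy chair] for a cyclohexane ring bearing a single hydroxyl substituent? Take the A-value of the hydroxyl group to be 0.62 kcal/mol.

One chair has the hydroxyl group axial (E = 0.62 kcal/mol) and the other has it equatorial (E = 0).
ΔG = 0.62 kcal/mol between the two chairs.
K = exp(ΔG/RT) with R = 1.987×10⁻³ kcal mol⁻¹ K⁻¹ and T = 350 K gives K ≈ 2.44.

K ≈ 2.44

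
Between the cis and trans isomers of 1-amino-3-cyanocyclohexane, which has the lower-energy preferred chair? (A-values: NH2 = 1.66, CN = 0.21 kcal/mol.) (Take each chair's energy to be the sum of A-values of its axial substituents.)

At 1,3 positions (parity same): cis → (e,e or a,a); trans → (a,e or e,a).
Best chair for cis: E = 0.00 kcal/mol; best chair for trans: E = 0.21 kcal/mol.
The cis isomer is lower by 0.21 kcal/mol.

cis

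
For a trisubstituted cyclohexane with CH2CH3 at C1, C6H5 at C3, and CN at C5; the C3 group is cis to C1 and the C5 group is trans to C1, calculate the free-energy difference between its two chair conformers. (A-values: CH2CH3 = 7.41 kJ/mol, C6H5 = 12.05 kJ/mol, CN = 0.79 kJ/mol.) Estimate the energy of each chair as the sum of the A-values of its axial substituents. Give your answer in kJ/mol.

Chair I (ethyl axial, phenyl axial, cyano equatorial): E = 19.46 kJ/mol.
Chair II (ethyl equatorial, phenyl equatorial, cyano axial): E = 0.79 kJ/mol.
ΔE = 19.46 − 0.79 = 18.67 kJ/mol; chair II is more stable.

18.67 kJ/mol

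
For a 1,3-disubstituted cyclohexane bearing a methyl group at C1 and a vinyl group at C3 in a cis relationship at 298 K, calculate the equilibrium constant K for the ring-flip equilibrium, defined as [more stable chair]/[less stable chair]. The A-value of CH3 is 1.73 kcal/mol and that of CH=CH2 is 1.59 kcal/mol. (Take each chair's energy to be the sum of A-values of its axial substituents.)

C1 and C3 have the same parity, so for the cis isomer the two substituents are e,e in one chair and a,a in the other.
Chair I (methyl axial, vinyl axial): E = 3.32 kcal/mol; chair II (methyl equatorial, vinyl equatorial): E = 0.00 kcal/mol.
ΔG = 3.32 kcal/mol between the two chairs.
K = exp(ΔG/RT) with R = 1.987×10⁻³ kcal mol⁻¹ K⁻¹ and T = 298 K gives K ≈ 272.

K ≈ 272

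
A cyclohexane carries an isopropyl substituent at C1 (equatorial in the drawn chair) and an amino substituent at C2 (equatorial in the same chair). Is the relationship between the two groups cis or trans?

trans

C1 and C2 have opposite parity, so their axial bonds point in opposite directions.
With opposite-parity carbons, two substituents on the same face are one axial and one equatorial; opposite faces give both axial or both equatorial.
Here the groups are equatorial/equatorial → opposite face → trans.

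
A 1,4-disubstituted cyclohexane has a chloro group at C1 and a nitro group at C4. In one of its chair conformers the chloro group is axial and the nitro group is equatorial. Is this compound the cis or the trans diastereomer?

cis

C1 and C4 have opposite parity, so their axial bonds point in opposite directions.
With opposite-parity carbons, two substituents on the same face are one axial and one equatorial; opposite faces give both axial or both equatorial.
Here the groups are axial/equatorial → same face → cis.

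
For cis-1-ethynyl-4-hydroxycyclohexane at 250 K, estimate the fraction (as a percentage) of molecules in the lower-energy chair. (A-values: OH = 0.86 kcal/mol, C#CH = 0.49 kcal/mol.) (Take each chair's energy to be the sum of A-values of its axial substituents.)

67.8%

C1 and C4 have opposite parity, so for the cis isomer the two substituents are one axial and one equatorial in each chair.
Chair I (hydroxyl axial, ethynyl equatorial): E = 0.86 kcal/mol; chair II (hydroxyl equatorial, ethynyl axial): E = 0.49 kcal/mol.
ΔG = 0.37 kcal/mol between the two chairs.
K = exp(ΔG/RT) with R = 1.987×10⁻³ kcal mol⁻¹ K⁻¹ and T = 250 K gives K ≈ 2.11.
Fraction in the lower-energy chair = K/(K+1) = 67.8%.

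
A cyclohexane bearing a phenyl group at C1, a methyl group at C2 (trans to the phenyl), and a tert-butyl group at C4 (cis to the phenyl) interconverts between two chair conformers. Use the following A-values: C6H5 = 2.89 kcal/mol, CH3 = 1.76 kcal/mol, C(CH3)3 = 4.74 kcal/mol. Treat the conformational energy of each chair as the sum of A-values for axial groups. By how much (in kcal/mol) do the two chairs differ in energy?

0.09 kcal/mol

Chair I (phenyl axial, methyl axial, tert-butyl equatorial): E = 4.65 kcal/mol.
Chair II (phenyl equatorial, methyl equatorial, tert-butyl axial): E = 4.74 kcal/mol.
ΔE = 4.74 − 4.65 = 0.09 kcal/mol; chair I is more stable.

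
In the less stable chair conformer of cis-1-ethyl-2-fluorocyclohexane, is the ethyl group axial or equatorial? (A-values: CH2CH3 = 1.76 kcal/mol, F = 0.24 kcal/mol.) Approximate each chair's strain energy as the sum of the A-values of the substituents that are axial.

C1 and C2 have opposite parity, so for the cis isomer the two substituents are one axial and one equatorial in each chair.
Chair I (ethyl axial, fluoro equatorial): E = 1.76 kcal/mol.
Chair II (ethyl equatorial, fluoro axial): E = 0.24 kcal/mol.
Chair I is the less stable (higher-energy) conformer, and in that chair the ethyl group is axial.

axial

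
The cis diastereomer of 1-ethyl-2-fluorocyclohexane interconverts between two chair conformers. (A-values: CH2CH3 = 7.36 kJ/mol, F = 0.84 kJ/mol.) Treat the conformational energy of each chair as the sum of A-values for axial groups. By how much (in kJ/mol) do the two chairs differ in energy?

C1 and C2 have opposite parity, so for the cis isomer the two substituents are one axial and one equatorial in each chair.
Chair I (ethyl axial, fluoro equatorial): E = 7.36 kJ/mol.
Chair II (ethyl equatorial, fluoro axial): E = 0.84 kJ/mol.
ΔE = 7.36 − 0.84 = 6.52 kJ/mol; chair II is more stable.

6.52 kJ/mol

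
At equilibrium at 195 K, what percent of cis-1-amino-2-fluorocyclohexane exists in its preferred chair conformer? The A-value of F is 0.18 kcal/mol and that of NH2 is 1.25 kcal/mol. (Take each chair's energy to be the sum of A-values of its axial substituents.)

94.1%

C1 and C2 have opposite parity, so for the cis isomer the two substituents are one axial and one equatorial in each chair.
Chair I (fluoro axial, amino equatorial): E = 0.18 kcal/mol; chair II (fluoro equatorial, amino axial): E = 1.25 kcal/mol.
ΔG = 1.07 kcal/mol between the two chairs.
K = exp(ΔG/RT) with R = 1.987×10⁻³ kcal mol⁻¹ K⁻¹ and T = 195 K gives K ≈ 15.8.
Fraction in the lower-energy chair = K/(K+1) = 94.1%.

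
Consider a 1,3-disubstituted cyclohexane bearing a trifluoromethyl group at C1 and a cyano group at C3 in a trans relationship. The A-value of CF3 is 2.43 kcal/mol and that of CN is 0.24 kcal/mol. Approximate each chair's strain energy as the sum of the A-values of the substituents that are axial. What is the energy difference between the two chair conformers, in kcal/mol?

C1 and C3 have the same parity, so for the trans isomer the two substituents are one axial and one equatorial in each chair.
Chair I (trifluoromethyl axial, cyano equatorial): E = 2.43 kcal/mol.
Chair II (trifluoromethyl equatorial, cyano axial): E = 0.24 kcal/mol.
ΔE = 2.43 − 0.24 = 2.19 kcal/mol; chair II is more stable.

2.19 kcal/mol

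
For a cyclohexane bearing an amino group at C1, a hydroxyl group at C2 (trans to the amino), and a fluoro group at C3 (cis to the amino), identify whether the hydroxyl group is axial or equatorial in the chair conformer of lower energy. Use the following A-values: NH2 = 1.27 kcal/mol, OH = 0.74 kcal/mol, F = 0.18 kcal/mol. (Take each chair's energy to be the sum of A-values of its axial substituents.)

Chair I (amino axial, hydroxyl axial, fluoro axial): E = 2.19 kcal/mol.
Chair II (amino equatorial, hydroxyl equatorial, fluoro equatorial): E = 0.00 kcal/mol.
Chair II is the more stable (lower-energy) conformer, and in that chair the hydroxyl group is equatorial.

equatorial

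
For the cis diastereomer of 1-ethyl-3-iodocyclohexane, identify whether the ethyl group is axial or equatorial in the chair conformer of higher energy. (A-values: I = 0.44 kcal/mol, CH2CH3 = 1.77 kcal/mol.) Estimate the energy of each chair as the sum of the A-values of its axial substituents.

axial

C1 and C3 have the same parity, so for the cis isomer the two substituents are e,e in one chair and a,a in the other.
Chair I (iodo axial, ethyl axial): E = 2.21 kcal/mol.
Chair II (iodo equatorial, ethyl equatorial): E = 0.00 kcal/mol.
Chair I is the less stable (higher-energy) conformer, and in that chair the ethyl group is axial.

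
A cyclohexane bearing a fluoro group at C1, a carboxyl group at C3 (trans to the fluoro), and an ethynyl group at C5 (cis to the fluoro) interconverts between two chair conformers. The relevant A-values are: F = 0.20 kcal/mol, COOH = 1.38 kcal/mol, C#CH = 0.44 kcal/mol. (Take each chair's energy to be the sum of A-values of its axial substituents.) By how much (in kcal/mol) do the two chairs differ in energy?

Chair I (fluoro axial, carboxyl equatorial, ethynyl axial): E = 0.64 kcal/mol.
Chair II (fluoro equatorial, carboxyl axial, ethynyl equatorial): E = 1.38 kcal/mol.
ΔE = 1.38 − 0.64 = 0.74 kcal/mol; chair I is more stable.

0.74 kcal/mol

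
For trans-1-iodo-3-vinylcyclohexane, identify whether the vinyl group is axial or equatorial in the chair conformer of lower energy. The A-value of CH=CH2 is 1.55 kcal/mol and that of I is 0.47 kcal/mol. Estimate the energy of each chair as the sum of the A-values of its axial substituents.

C1 and C3 have the same parity, so for the trans isomer the two substituents are one axial and one equatorial in each chair.
Chair I (vinyl axial, iodo equatorial): E = 1.55 kcal/mol.
Chair II (vinyl equatorial, iodo axial): E = 0.47 kcal/mol.
Chair II is the more stable (lower-energy) conformer, and in that chair the vinyl group is equatorial.

equatorial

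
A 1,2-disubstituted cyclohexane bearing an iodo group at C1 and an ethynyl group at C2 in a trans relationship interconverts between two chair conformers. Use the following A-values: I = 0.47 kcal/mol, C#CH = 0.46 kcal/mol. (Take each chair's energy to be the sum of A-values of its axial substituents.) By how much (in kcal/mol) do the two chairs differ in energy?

C1 and C2 have opposite parity, so for the trans isomer the two substituents are e,e in one chair and a,a in the other.
Chair I (iodo axial, ethynyl axial): E = 0.93 kcal/mol.
Chair II (iodo equatorial, ethynyl equatorial): E = 0.00 kcal/mol.
ΔE = 0.93 − 0.00 = 0.93 kcal/mol; chair II is more stable.

0.93 kcal/mol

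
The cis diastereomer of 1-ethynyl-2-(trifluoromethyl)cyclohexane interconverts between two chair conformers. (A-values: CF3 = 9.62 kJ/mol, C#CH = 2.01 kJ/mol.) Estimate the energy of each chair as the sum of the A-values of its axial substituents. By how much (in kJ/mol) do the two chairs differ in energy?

7.61 kJ/mol

C1 and C2 have opposite parity, so for the cis isomer the two substituents are one axial and one equatorial in each chair.
Chair I (trifluoromethyl axial, ethynyl equatorial): E = 9.62 kJ/mol.
Chair II (trifluoromethyl equatorial, ethynyl axial): E = 2.01 kJ/mol.
ΔE = 9.62 − 2.01 = 7.61 kJ/mol; chair II is more stable.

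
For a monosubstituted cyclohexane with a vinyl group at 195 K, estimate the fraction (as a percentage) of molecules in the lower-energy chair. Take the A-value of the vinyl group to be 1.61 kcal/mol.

98.5%

One chair has the vinyl group axial (E = 1.61 kcal/mol) and the other has it equatorial (E = 0).
ΔG = 1.61 kcal/mol between the two chairs.
K = exp(ΔG/RT) with R = 1.987×10⁻³ kcal mol⁻¹ K⁻¹ and T = 195 K gives K ≈ 63.8.
Fraction in the lower-energy chair = K/(K+1) = 98.5%.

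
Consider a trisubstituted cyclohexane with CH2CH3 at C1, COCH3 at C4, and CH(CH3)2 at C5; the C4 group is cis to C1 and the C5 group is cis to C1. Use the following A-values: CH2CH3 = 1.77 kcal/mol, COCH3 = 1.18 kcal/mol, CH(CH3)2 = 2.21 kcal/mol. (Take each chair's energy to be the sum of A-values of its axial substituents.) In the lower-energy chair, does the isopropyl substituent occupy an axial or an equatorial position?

Chair I (ethyl axial, acetyl equatorial, isopropyl axial): E = 3.98 kcal/mol.
Chair II (ethyl equatorial, acetyl axial, isopropyl equatorial): E = 1.18 kcal/mol.
Chair II is the more stable (lower-energy) conformer, and in that chair the isopropyl group is equatorial.

equatorial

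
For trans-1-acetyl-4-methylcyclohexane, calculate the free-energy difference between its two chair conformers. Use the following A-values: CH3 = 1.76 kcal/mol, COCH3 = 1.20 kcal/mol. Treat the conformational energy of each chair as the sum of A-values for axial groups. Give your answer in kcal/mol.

C1 and C4 have opposite parity, so for the trans isomer the two substituents are e,e in one chair and a,a in the other.
Chair I (methyl axial, acetyl axial): E = 2.96 kcal/mol.
Chair II (methyl equatorial, acetyl equatorial): E = 0.00 kcal/mol.
ΔE = 2.96 − 0.00 = 2.96 kcal/mol; chair II is more stable.

2.96 kcal/mol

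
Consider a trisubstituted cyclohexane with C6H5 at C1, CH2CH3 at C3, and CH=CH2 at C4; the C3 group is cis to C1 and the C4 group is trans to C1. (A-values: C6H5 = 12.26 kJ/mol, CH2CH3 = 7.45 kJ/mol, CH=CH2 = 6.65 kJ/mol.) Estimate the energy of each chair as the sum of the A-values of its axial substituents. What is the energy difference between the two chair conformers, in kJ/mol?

26.36 kJ/mol

Chair I (phenyl axial, ethyl axial, vinyl axial): E = 26.36 kJ/mol.
Chair II (phenyl equatorial, ethyl equatorial, vinyl equatorial): E = 0.00 kJ/mol.
ΔE = 26.36 − 0.00 = 26.36 kJ/mol; chair II is more stable.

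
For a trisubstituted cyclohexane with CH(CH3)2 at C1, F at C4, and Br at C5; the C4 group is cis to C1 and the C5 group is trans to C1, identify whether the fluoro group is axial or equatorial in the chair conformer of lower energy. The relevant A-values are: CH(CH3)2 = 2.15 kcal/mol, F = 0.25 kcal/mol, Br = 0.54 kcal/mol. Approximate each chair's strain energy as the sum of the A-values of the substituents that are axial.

axial

Chair I (isopropyl axial, fluoro equatorial, bromo equatorial): E = 2.15 kcal/mol.
Chair II (isopropyl equatorial, fluoro axial, bromo axial): E = 0.79 kcal/mol.
Chair II is the more stable (lower-energy) conformer, and in that chair the fluoro group is axial.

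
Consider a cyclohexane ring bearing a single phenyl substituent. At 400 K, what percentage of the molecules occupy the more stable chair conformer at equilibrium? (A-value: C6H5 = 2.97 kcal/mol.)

97.7%

One chair has the phenyl group axial (E = 2.97 kcal/mol) and the other has it equatorial (E = 0).
ΔG = 2.97 kcal/mol between the two chairs.
K = exp(ΔG/RT) with R = 1.987×10⁻³ kcal mol⁻¹ K⁻¹ and T = 400 K gives K ≈ 42.
Fraction in the lower-energy chair = K/(K+1) = 97.7%.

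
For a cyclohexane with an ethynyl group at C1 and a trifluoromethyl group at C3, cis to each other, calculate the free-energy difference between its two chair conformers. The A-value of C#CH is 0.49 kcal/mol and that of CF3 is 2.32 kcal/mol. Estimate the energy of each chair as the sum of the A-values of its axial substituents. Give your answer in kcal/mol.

2.81 kcal/mol

C1 and C3 have the same parity, so for the cis isomer the two substituents are e,e in one chair and a,a in the other.
Chair I (ethynyl axial, trifluoromethyl axial): E = 2.81 kcal/mol.
Chair II (ethynyl equatorial, trifluoromethyl equatorial): E = 0.00 kcal/mol.
ΔE = 2.81 − 0.00 = 2.81 kcal/mol; chair II is more stable.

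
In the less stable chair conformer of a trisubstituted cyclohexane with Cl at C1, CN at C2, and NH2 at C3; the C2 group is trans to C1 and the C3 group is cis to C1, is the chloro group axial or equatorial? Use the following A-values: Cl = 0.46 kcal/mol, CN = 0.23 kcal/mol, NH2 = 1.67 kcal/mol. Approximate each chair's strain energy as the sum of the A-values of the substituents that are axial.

Chair I (chloro axial, cyano axial, amino axial): E = 2.36 kcal/mol.
Chair II (chloro equatorial, cyano equatorial, amino equatorial): E = 0.00 kcal/mol.
Chair I is the less stable (higher-energy) conformer, and in that chair the chloro group is axial.

axial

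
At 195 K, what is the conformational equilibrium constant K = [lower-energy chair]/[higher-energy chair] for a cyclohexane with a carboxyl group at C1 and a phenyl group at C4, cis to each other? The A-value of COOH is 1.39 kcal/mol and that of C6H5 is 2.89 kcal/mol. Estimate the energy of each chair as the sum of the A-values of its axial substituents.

C1 and C4 have opposite parity, so for the cis isomer the two substituents are one axial and one equatorial in each chair.
Chair I (carboxyl axial, phenyl equatorial): E = 1.39 kcal/mol; chair II (carboxyl equatorial, phenyl axial): E = 2.89 kcal/mol.
ΔG = 1.50 kcal/mol between the two chairs.
K = exp(ΔG/RT) with R = 1.987×10⁻³ kcal mol⁻¹ K⁻¹ and T = 195 K gives K ≈ 48.

K ≈ 48.0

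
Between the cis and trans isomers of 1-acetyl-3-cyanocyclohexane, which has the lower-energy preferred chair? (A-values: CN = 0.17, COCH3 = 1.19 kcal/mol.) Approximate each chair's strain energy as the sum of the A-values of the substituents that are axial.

At 1,3 positions (parity same): cis → (e,e or a,a); trans → (a,e or e,a).
Best chair for cis: E = 0.00 kcal/mol; best chair for trans: E = 0.17 kcal/mol.
The cis isomer is lower by 0.17 kcal/mol.

cis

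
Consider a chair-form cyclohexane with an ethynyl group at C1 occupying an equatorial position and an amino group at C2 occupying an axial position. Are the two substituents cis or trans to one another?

cis

C1 and C2 have opposite parity, so their axial bonds point in opposite directions.
With opposite-parity carbons, two substituents on the same face are one axial and one equatorial; opposite faces give both axial or both equatorial.
Here the groups are equatorial/axial → same face → cis.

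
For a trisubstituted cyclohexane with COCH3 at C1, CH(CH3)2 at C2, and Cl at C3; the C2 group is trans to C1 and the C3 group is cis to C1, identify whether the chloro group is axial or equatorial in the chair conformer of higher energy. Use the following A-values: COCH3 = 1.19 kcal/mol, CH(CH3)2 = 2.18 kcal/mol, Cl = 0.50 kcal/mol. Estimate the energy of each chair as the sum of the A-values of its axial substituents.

Chair I (acetyl axial, isopropyl axial, chloro axial): E = 3.87 kcal/mol.
Chair II (acetyl equatorial, isopropyl equatorial, chloro equatorial): E = 0.00 kcal/mol.
Chair I is the less stable (higher-energy) conformer, and in that chair the chloro group is axial.

axial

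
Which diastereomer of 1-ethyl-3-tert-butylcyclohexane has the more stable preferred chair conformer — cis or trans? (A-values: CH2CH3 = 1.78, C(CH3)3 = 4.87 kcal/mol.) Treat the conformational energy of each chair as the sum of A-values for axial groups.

At 1,3 positions (parity same): cis → (e,e or a,a); trans → (a,e or e,a).
Best chair for cis: E = 0.00 kcal/mol; best chair for trans: E = 1.78 kcal/mol.
The cis isomer is lower by 1.78 kcal/mol.

cis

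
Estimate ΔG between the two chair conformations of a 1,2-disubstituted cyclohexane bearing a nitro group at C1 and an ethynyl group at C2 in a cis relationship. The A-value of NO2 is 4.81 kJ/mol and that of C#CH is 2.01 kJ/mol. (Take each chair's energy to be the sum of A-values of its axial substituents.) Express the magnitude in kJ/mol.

2.80 kJ/mol

C1 and C2 have opposite parity, so for the cis isomer the two substituents are one axial and one equatorial in each chair.
Chair I (nitro axial, ethynyl equatorial): E = 4.81 kJ/mol.
Chair II (nitro equatorial, ethynyl axial): E = 2.01 kJ/mol.
ΔE = 4.81 − 2.01 = 2.80 kJ/mol; chair II is more stable.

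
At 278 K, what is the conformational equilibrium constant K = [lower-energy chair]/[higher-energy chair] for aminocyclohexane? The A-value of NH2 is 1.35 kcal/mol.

One chair has the amino group axial (E = 1.35 kcal/mol) and the other has it equatorial (E = 0).
ΔG = 1.35 kcal/mol between the two chairs.
K = exp(ΔG/RT) with R = 1.987×10⁻³ kcal mol⁻¹ K⁻¹ and T = 278 K gives K ≈ 11.5.

K ≈ 11.5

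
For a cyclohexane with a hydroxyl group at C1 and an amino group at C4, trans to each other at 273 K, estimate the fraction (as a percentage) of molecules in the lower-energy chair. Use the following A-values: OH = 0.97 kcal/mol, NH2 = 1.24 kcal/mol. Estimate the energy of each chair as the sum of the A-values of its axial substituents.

98.3%

C1 and C4 have opposite parity, so for the trans isomer the two substituents are e,e in one chair and a,a in the other.
Chair I (hydroxyl axial, amino axial): E = 2.21 kcal/mol; chair II (hydroxyl equatorial, amino equatorial): E = 0.00 kcal/mol.
ΔG = 2.21 kcal/mol between the two chairs.
K = exp(ΔG/RT) with R = 1.987×10⁻³ kcal mol⁻¹ K⁻¹ and T = 273 K gives K ≈ 58.8.
Fraction in the lower-energy chair = K/(K+1) = 98.3%.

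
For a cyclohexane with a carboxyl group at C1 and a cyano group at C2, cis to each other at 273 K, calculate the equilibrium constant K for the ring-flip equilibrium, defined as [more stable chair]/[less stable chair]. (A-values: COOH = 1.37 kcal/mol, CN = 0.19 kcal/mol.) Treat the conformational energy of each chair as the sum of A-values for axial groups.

C1 and C2 have opposite parity, so for the cis isomer the two substituents are one axial and one equatorial in each chair.
Chair I (carboxyl axial, cyano equatorial): E = 1.37 kcal/mol; chair II (carboxyl equatorial, cyano axial): E = 0.19 kcal/mol.
ΔG = 1.18 kcal/mol between the two chairs.
K = exp(ΔG/RT) with R = 1.987×10⁻³ kcal mol⁻¹ K⁻¹ and T = 273 K gives K ≈ 8.8.

K ≈ 8.80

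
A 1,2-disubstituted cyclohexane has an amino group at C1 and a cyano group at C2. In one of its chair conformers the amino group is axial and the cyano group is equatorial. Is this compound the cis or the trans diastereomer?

cis

C1 and C2 have opposite parity, so their axial bonds point in opposite directions.
With opposite-parity carbons, two substituents on the same face are one axial and one equatorial; opposite faces give both axial or both equatorial.
Here the groups are axial/equatorial → same face → cis.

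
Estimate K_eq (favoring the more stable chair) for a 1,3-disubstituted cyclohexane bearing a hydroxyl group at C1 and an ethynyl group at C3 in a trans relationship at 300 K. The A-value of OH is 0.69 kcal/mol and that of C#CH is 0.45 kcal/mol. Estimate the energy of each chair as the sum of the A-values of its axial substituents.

K ≈ 1.50

C1 and C3 have the same parity, so for the trans isomer the two substituents are one axial and one equatorial in each chair.
Chair I (hydroxyl axial, ethynyl equatorial): E = 0.69 kcal/mol; chair II (hydroxyl equatorial, ethynyl axial): E = 0.45 kcal/mol.
ΔG = 0.24 kcal/mol between the two chairs.
K = exp(ΔG/RT) with R = 1.987×10⁻³ kcal mol⁻¹ K⁻¹ and T = 300 K gives K ≈ 1.5.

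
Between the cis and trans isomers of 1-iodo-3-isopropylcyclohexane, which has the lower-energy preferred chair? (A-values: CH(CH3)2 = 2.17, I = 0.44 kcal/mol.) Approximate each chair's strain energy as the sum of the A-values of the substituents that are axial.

At 1,3 positions (parity same): cis → (e,e or a,a); trans → (a,e or e,a).
Best chair for cis: E = 0.00 kcal/mol; best chair for trans: E = 0.44 kcal/mol.
The cis isomer is lower by 0.44 kcal/mol.

cis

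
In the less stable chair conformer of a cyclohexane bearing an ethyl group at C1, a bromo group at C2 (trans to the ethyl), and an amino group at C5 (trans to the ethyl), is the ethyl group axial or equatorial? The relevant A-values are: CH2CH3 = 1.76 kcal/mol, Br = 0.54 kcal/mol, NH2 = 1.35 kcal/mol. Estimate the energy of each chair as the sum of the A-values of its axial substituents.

Chair I (ethyl axial, bromo axial, amino equatorial): E = 2.30 kcal/mol.
Chair II (ethyl equatorial, bromo equatorial, amino axial): E = 1.35 kcal/mol.
Chair I is the less stable (higher-energy) conformer, and in that chair the ethyl group is axial.

axial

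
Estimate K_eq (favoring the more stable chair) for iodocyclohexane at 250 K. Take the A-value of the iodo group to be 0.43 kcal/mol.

One chair has the iodo group axial (E = 0.43 kcal/mol) and the other has it equatorial (E = 0).
ΔG = 0.43 kcal/mol between the two chairs.
K = exp(ΔG/RT) with R = 1.987×10⁻³ kcal mol⁻¹ K⁻¹ and T = 250 K gives K ≈ 2.38.

K ≈ 2.38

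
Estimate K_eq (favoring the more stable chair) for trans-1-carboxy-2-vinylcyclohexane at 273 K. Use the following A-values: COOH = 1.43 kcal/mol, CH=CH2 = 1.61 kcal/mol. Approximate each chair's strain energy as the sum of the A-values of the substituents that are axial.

K ≈ 272

C1 and C2 have opposite parity, so for the trans isomer the two substituents are e,e in one chair and a,a in the other.
Chair I (carboxyl axial, vinyl axial): E = 3.04 kcal/mol; chair II (carboxyl equatorial, vinyl equatorial): E = 0.00 kcal/mol.
ΔG = 3.04 kcal/mol between the two chairs.
K = exp(ΔG/RT) with R = 1.987×10⁻³ kcal mol⁻¹ K⁻¹ and T = 273 K gives K ≈ 272.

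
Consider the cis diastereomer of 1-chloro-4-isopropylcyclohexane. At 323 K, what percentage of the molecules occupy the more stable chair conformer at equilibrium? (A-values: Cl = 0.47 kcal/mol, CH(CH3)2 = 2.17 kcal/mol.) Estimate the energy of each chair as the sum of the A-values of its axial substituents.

C1 and C4 have opposite parity, so for the cis isomer the two substituents are one axial and one equatorial in each chair.
Chair I (chloro axial, isopropyl equatorial): E = 0.47 kcal/mol; chair II (chloro equatorial, isopropyl axial): E = 2.17 kcal/mol.
ΔG = 1.70 kcal/mol between the two chairs.
K = exp(ΔG/RT) with R = 1.987×10⁻³ kcal mol⁻¹ K⁻¹ and T = 323 K gives K ≈ 14.1.
Fraction in the lower-energy chair = K/(K+1) = 93.4%.

93.4%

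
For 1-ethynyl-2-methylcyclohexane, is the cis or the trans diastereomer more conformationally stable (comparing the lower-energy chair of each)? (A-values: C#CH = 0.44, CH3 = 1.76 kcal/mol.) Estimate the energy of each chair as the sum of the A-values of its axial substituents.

trans

At 1,2 positions (parity opposite): cis → (a,e or e,a); trans → (e,e or a,a).
Best chair for cis: E = 0.44 kcal/mol; best chair for trans: E = 0.00 kcal/mol.
The trans isomer is lower by 0.44 kcal/mol.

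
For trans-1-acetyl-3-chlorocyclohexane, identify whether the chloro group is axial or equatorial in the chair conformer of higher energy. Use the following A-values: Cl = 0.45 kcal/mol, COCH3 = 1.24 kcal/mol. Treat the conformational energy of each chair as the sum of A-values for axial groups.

C1 and C3 have the same parity, so for the trans isomer the two substituents are one axial and one equatorial in each chair.
Chair I (chloro axial, acetyl equatorial): E = 0.45 kcal/mol.
Chair II (chloro equatorial, acetyl axial): E = 1.24 kcal/mol.
Chair II is the less stable (higher-energy) conformer, and in that chair the chloro group is equatorial.

equatorial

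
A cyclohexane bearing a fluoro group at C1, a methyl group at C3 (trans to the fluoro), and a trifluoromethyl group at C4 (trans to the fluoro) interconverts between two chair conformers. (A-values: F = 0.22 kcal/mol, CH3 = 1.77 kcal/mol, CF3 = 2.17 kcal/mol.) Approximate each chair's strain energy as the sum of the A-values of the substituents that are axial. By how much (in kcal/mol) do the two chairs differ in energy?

Chair I (fluoro axial, methyl equatorial, trifluoromethyl axial): E = 2.39 kcal/mol.
Chair II (fluoro equatorial, methyl axial, trifluoromethyl equatorial): E = 1.77 kcal/mol.
ΔE = 2.39 − 1.77 = 0.62 kcal/mol; chair II is more stable.

0.62 kcal/mol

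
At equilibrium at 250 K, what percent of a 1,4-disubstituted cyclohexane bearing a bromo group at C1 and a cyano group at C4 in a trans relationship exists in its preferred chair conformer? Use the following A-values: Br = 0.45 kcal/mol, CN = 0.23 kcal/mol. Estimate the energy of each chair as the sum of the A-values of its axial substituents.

79.7%

C1 and C4 have opposite parity, so for the trans isomer the two substituents are e,e in one chair and a,a in the other.
Chair I (bromo axial, cyano axial): E = 0.68 kcal/mol; chair II (bromo equatorial, cyano equatorial): E = 0.00 kcal/mol.
ΔG = 0.68 kcal/mol between the two chairs.
K = exp(ΔG/RT) with R = 1.987×10⁻³ kcal mol⁻¹ K⁻¹ and T = 250 K gives K ≈ 3.93.
Fraction in the lower-energy chair = K/(K+1) = 79.7%.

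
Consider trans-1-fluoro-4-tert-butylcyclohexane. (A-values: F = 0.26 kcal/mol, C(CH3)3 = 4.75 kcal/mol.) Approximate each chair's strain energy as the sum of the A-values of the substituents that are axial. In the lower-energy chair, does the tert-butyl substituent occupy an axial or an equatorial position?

C1 and C4 have opposite parity, so for the trans isomer the two substituents are e,e in one chair and a,a in the other.
Chair I (fluoro axial, tert-butyl axial): E = 5.01 kcal/mol.
Chair II (fluoro equatorial, tert-butyl equatorial): E = 0.00 kcal/mol.
Chair II is the more stable (lower-energy) conformer, and in that chair the tert-butyl group is equatorial.

equatorial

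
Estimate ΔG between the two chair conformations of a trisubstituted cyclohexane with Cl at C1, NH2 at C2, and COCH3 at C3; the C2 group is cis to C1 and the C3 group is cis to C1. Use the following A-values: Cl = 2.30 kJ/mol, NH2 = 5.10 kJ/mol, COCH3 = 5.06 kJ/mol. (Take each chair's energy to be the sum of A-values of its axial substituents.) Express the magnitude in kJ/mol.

2.26 kJ/mol

Chair I (chloro axial, amino equatorial, acetyl axial): E = 7.36 kJ/mol.
Chair II (chloro equatorial, amino axial, acetyl equatorial): E = 5.10 kJ/mol.
ΔE = 7.36 − 5.10 = 2.26 kJ/mol; chair II is more stable.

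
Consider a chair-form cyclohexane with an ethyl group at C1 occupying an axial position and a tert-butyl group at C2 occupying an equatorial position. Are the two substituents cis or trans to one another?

C1 and C2 have opposite parity, so their axial bonds point in opposite directions.
With opposite-parity carbons, two substituents on the same face are one axial and one equatorial; opposite faces give both axial or both equatorial.
Here the groups are axial/equatorial → same face → cis.

cis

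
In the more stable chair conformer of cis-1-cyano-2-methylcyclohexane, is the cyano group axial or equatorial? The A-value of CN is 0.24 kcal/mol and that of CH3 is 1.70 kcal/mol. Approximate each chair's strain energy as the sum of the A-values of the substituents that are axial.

C1 and C2 have opposite parity, so for the cis isomer the two substituents are one axial and one equatorial in each chair.
Chair I (cyano axial, methyl equatorial): E = 0.24 kcal/mol.
Chair II (cyano equatorial, methyl axial): E = 1.70 kcal/mol.
Chair I is the more stable (lower-energy) conformer, and in that chair the cyano group is axial.

axial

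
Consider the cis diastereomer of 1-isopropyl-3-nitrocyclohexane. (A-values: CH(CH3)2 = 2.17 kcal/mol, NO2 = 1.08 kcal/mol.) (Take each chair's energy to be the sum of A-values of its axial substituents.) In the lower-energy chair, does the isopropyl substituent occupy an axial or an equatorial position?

C1 and C3 have the same parity, so for the cis isomer the two substituents are e,e in one chair and a,a in the other.
Chair I (isopropyl axial, nitro axial): E = 3.25 kcal/mol.
Chair II (isopropyl equatorial, nitro equatorial): E = 0.00 kcal/mol.
Chair II is the more stable (lower-energy) conformer, and in that chair the isopropyl group is equatorial.

equatorial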